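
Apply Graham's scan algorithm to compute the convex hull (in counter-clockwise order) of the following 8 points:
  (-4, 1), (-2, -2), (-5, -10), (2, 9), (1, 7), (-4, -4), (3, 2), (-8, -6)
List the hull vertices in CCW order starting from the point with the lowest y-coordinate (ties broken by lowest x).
Hull (CCW) = [(-5, -10), (3, 2), (2, 9), (-4, 1), (-8, -6)]

Graham scan procedure:
  1. Find the pivot p₀ = point with lowest y (tie → lowest x): (-5, -10).
  2. Sort the remaining points by polar angle around p₀.
  3. Walk through sorted points, maintaining a stack; pop the top while the last three entries make a non-left turn (cross product ≤ 0).
  4. Final stack is the convex hull in CCW order: (-5, -10), (3, 2), (2, 9), (-4, 1), (-8, -6).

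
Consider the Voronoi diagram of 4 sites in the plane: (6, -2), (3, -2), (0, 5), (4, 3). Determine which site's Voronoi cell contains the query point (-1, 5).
Nearest site = (0, 5)

The Voronoi cell of site s contains exactly those query points closer to s than to any other site. Compute squared distances from q = (-1, 5) to each site:
  (0 − -1)² + (5 − 5)² = 1
  (4 − -1)² + (3 − 5)² = 29
  (3 − -1)² + (-2 − 5)² = 65
  (6 − -1)² + (-2 − 5)² = 98
Minimum is attained by (0, 5), so q lies in its Voronoi cell.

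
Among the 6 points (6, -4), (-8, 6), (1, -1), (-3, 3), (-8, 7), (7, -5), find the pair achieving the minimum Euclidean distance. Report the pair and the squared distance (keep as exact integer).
Pair = ((-8, 6), (-8, 7)); squared distance = 1

Compute all C(6, 2) = 15 pairwise squared distances (x_i − x_j)² + (y_i − y_j)². The minimum is 1, attained by the pair ((-8, 6), (-8, 7)).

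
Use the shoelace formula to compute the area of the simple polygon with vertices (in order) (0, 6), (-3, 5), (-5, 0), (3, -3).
Area = 38

Shoelace formula: Area = (1/2) |Σ_i (x_i · y_{i+1} − x_{i+1} · y_i)| (indices mod n). Compute each cross term:
  (0)(5) − (-3)(6) = 18
  (-3)(0) − (-5)(5) = 25
  (-5)(-3) − (3)(0) = 15
  (3)(6) − (0)(-3) = 18
Sum = 76, so (signed) Area = 76/2 = 38, |Area| = 38.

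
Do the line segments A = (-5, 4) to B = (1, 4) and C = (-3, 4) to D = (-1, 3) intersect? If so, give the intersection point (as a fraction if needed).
Yes; intersection at (-3, 4) (t = 1/3 on AB, s = 0 on CD)

Parametrize AB as A + t(B − A) = (-5 + 6 t, 4 + 0 t) and CD as C + s(D − C) = (-3 + 2 s, 4 + -1 s). Solve the linear system for (t, s). Determinant = 6 ≠ 0, so a unique intersection of the containing lines exists. Solution: t = 1/3, s = 0 — both in [0, 1], so the segments cross. Intersection point: (-3, 4).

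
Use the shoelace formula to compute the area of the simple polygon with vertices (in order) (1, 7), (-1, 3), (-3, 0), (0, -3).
Area = 31/2

Shoelace formula: Area = (1/2) |Σ_i (x_i · y_{i+1} − x_{i+1} · y_i)| (indices mod n). Compute each cross term:
  (1)(3) − (-1)(7) = 10
  (-1)(0) − (-3)(3) = 9
  (-3)(-3) − (0)(0) = 9
  (0)(7) − (1)(-3) = 3
Sum = 31, so (signed) Area = 31/2 = 31/2, |Area| = 31/2.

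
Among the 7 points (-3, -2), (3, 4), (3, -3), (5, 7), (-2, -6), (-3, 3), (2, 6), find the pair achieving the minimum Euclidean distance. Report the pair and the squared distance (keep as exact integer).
Pair = ((3, 4), (2, 6)); squared distance = 5

Compute all C(7, 2) = 21 pairwise squared distances (x_i − x_j)² + (y_i − y_j)². The minimum is 5, attained by the pair ((3, 4), (2, 6)).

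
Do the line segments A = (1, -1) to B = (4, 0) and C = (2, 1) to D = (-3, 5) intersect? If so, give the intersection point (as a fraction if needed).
No (intersection of containing lines falls outside at least one segment)

Parametrize and solve: t = 14/17, s = -5/17. At least one of these is outside [0, 1], so the segments do not intersect.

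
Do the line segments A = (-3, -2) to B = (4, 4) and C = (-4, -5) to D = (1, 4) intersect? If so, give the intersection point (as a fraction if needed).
Yes; intersection at (-19/11, -10/11) (t = 2/11 on AB, s = 5/11 on CD)

Parametrize AB as A + t(B − A) = (-3 + 7 t, -2 + 6 t) and CD as C + s(D − C) = (-4 + 5 s, -5 + 9 s). Solve the linear system for (t, s). Determinant = -33 ≠ 0, so a unique intersection of the containing lines exists. Solution: t = 2/11, s = 5/11 — both in [0, 1], so the segments cross. Intersection point: (-19/11, -10/11).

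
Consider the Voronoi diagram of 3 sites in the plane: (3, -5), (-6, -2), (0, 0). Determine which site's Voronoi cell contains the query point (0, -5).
Nearest site = (3, -5)

The Voronoi cell of site s contains exactly those query points closer to s than to any other site. Compute squared distances from q = (0, -5) to each site:
  (3 − 0)² + (-5 − -5)² = 9
  (0 − 0)² + (0 − -5)² = 25
  (-6 − 0)² + (-2 − -5)² = 45
Minimum is attained by (3, -5), so q lies in its Voronoi cell.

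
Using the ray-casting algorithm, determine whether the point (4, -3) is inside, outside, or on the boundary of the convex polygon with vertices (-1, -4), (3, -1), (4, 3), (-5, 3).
The point (4, -3) lies strictly outside the polygon

Cast a horizontal ray to the right from the query point and count how many polygon edges it crosses (each edge strictly once or zero times, handled with the usual half-open convention). 
Parity of crossings → even ⇒ outside.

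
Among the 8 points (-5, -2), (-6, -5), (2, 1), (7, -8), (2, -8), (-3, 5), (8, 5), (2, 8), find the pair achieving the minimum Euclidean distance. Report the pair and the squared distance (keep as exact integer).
Pair = ((-5, -2), (-6, -5)); squared distance = 10

Compute all C(8, 2) = 28 pairwise squared distances (x_i − x_j)² + (y_i − y_j)². The minimum is 10, attained by the pair ((-5, -2), (-6, -5)).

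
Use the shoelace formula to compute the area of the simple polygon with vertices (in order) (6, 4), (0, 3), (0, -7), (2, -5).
Area = 35

Shoelace formula: Area = (1/2) |Σ_i (x_i · y_{i+1} − x_{i+1} · y_i)| (indices mod n). Compute each cross term:
  (6)(3) − (0)(4) = 18
  (0)(-7) − (0)(3) = 0
  (0)(-5) − (2)(-7) = 14
  (2)(4) − (6)(-5) = 38
Sum = 70, so (signed) Area = 70/2 = 35, |Area| = 35.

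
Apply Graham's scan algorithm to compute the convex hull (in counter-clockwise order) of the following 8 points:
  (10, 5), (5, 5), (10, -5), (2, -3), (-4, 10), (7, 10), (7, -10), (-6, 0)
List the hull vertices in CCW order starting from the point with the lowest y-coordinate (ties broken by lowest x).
Hull (CCW) = [(7, -10), (10, -5), (10, 5), (7, 10), (-4, 10), (-6, 0)]

Graham scan procedure:
  1. Find the pivot p₀ = point with lowest y (tie → lowest x): (7, -10).
  2. Sort the remaining points by polar angle around p₀.
  3. Walk through sorted points, maintaining a stack; pop the top while the last three entries make a non-left turn (cross product ≤ 0).
  4. Final stack is the convex hull in CCW order: (7, -10), (10, -5), (10, 5), (7, 10), (-4, 10), (-6, 0).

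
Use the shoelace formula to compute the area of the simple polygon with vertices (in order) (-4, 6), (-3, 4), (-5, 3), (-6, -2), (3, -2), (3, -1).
Area = 38

Shoelace formula: Area = (1/2) |Σ_i (x_i · y_{i+1} − x_{i+1} · y_i)| (indices mod n). Compute each cross term:
  (-4)(4) − (-3)(6) = 2
  (-3)(3) − (-5)(4) = 11
  (-5)(-2) − (-6)(3) = 28
  (-6)(-2) − (3)(-2) = 18
  (3)(-1) − (3)(-2) = 3
  (3)(6) − (-4)(-1) = 14
Sum = 76, so (signed) Area = 76/2 = 38, |Area| = 38.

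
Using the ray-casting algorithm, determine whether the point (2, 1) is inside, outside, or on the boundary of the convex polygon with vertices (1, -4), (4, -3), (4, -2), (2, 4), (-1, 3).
The point (2, 1) lies strictly inside the polygon

Cast a horizontal ray to the right from the query point and count how many polygon edges it crosses (each edge strictly once or zero times, handled with the usual half-open convention). 
Parity of crossings → odd ⇒ inside.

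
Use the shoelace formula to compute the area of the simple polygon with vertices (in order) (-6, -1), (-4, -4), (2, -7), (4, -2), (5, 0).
Area = 85/2

Shoelace formula: Area = (1/2) |Σ_i (x_i · y_{i+1} − x_{i+1} · y_i)| (indices mod n). Compute each cross term:
  (-6)(-4) − (-4)(-1) = 20
  (-4)(-7) − (2)(-4) = 36
  (2)(-2) − (4)(-7) = 24
  (4)(0) − (5)(-2) = 10
  (5)(-1) − (-6)(0) = -5
Sum = 85, so (signed) Area = 85/2 = 85/2, |Area| = 85/2.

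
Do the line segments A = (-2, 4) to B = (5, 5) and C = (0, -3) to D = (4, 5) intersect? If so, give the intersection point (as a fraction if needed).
Yes; intersection at (51/13, 63/13) (t = 11/13 on AB, s = 51/52 on CD)

Parametrize AB as A + t(B − A) = (-2 + 7 t, 4 + 1 t) and CD as C + s(D − C) = (0 + 4 s, -3 + 8 s). Solve the linear system for (t, s). Determinant = -52 ≠ 0, so a unique intersection of the containing lines exists. Solution: t = 11/13, s = 51/52 — both in [0, 1], so the segments cross. Intersection point: (51/13, 63/13).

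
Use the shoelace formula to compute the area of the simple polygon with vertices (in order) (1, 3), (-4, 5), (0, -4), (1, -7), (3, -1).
Area = 67/2

Shoelace formula: Area = (1/2) |Σ_i (x_i · y_{i+1} − x_{i+1} · y_i)| (indices mod n). Compute each cross term:
  (1)(5) − (-4)(3) = 17
  (-4)(-4) − (0)(5) = 16
  (0)(-7) − (1)(-4) = 4
  (1)(-1) − (3)(-7) = 20
  (3)(3) − (1)(-1) = 10
Sum = 67, so (signed) Area = 67/2 = 67/2, |Area| = 67/2.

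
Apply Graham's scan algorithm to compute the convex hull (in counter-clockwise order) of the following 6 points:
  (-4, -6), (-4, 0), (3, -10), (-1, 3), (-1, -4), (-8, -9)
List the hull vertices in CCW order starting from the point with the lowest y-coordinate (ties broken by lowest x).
Hull (CCW) = [(3, -10), (-1, 3), (-4, 0), (-8, -9)]

Graham scan procedure:
  1. Find the pivot p₀ = point with lowest y (tie → lowest x): (3, -10).
  2. Sort the remaining points by polar angle around p₀.
  3. Walk through sorted points, maintaining a stack; pop the top while the last three entries make a non-left turn (cross product ≤ 0).
  4. Final stack is the convex hull in CCW order: (3, -10), (-1, 3), (-4, 0), (-8, -9).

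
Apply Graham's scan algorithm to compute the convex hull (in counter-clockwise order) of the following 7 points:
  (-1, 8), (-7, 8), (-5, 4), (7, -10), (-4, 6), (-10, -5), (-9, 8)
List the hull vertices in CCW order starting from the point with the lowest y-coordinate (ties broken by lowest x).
Hull (CCW) = [(7, -10), (-1, 8), (-9, 8), (-10, -5)]

Graham scan procedure:
  1. Find the pivot p₀ = point with lowest y (tie → lowest x): (7, -10).
  2. Sort the remaining points by polar angle around p₀.
  3. Walk through sorted points, maintaining a stack; pop the top while the last three entries make a non-left turn (cross product ≤ 0).
  4. Final stack is the convex hull in CCW order: (7, -10), (-1, 8), (-9, 8), (-10, -5).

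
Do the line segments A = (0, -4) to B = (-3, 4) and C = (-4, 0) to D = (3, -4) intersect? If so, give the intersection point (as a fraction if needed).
Yes; intersection at (-9/11, -20/11) (t = 3/11 on AB, s = 5/11 on CD)

Parametrize AB as A + t(B − A) = (0 + -3 t, -4 + 8 t) and CD as C + s(D − C) = (-4 + 7 s, 0 + -4 s). Solve the linear system for (t, s). Determinant = 44 ≠ 0, so a unique intersection of the containing lines exists. Solution: t = 3/11, s = 5/11 — both in [0, 1], so the segments cross. Intersection point: (-9/11, -20/11).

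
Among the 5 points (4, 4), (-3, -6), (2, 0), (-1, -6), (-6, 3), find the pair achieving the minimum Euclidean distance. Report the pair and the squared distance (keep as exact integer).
Pair = ((-3, -6), (-1, -6)); squared distance = 4

Compute all C(5, 2) = 10 pairwise squared distances (x_i − x_j)² + (y_i − y_j)². The minimum is 4, attained by the pair ((-3, -6), (-1, -6)).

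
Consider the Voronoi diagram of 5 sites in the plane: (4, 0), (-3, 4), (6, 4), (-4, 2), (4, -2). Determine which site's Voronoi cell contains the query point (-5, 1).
Nearest site = (-4, 2)

The Voronoi cell of site s contains exactly those query points closer to s than to any other site. Compute squared distances from q = (-5, 1) to each site:
  (-4 − -5)² + (2 − 1)² = 2
  (-3 − -5)² + (4 − 1)² = 13
  (4 − -5)² + (0 − 1)² = 82
  (4 − -5)² + (-2 − 1)² = 90
  (6 − -5)² + (4 − 1)² = 130
Minimum is attained by (-4, 2), so q lies in its Voronoi cell.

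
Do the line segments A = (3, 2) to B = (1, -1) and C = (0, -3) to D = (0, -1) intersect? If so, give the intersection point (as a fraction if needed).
No (intersection of containing lines falls outside at least one segment)

Parametrize and solve: t = 3/2, s = 1/4. At least one of these is outside [0, 1], so the segments do not intersect.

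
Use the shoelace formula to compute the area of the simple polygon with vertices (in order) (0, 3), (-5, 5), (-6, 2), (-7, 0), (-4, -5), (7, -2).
Area = 74

Shoelace formula: Area = (1/2) |Σ_i (x_i · y_{i+1} − x_{i+1} · y_i)| (indices mod n). Compute each cross term:
  (0)(5) − (-5)(3) = 15
  (-5)(2) − (-6)(5) = 20
  (-6)(0) − (-7)(2) = 14
  (-7)(-5) − (-4)(0) = 35
  (-4)(-2) − (7)(-5) = 43
  (7)(3) − (0)(-2) = 21
Sum = 148, so (signed) Area = 148/2 = 74, |Area| = 74.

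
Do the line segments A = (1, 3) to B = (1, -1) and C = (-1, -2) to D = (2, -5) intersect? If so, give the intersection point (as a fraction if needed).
No (intersection of containing lines falls outside at least one segment)

Parametrize and solve: t = 7/4, s = 2/3. At least one of these is outside [0, 1], so the segments do not intersect.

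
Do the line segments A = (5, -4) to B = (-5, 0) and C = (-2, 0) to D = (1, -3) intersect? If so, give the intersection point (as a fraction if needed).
Yes; intersection at (0, -2) (t = 1/2 on AB, s = 2/3 on CD)

Parametrize AB as A + t(B − A) = (5 + -10 t, -4 + 4 t) and CD as C + s(D − C) = (-2 + 3 s, 0 + -3 s). Solve the linear system for (t, s). Determinant = -18 ≠ 0, so a unique intersection of the containing lines exists. Solution: t = 1/2, s = 2/3 — both in [0, 1], so the segments cross. Intersection point: (0, -2).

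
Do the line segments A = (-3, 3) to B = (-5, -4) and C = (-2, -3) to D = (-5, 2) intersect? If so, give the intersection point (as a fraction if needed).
Yes; intersection at (-119/31, 2/31) (t = 13/31 on AB, s = 19/31 on CD)

Parametrize AB as A + t(B − A) = (-3 + -2 t, 3 + -7 t) and CD as C + s(D − C) = (-2 + -3 s, -3 + 5 s). Solve the linear system for (t, s). Determinant = 31 ≠ 0, so a unique intersection of the containing lines exists. Solution: t = 13/31, s = 19/31 — both in [0, 1], so the segments cross. Intersection point: (-119/31, 2/31).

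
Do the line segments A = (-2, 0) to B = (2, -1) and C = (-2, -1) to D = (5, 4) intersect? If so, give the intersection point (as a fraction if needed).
Yes; intersection at (-26/27, -7/27) (t = 7/27 on AB, s = 4/27 on CD)

Parametrize AB as A + t(B − A) = (-2 + 4 t, 0 + -1 t) and CD as C + s(D − C) = (-2 + 7 s, -1 + 5 s). Solve the linear system for (t, s). Determinant = -27 ≠ 0, so a unique intersection of the containing lines exists. Solution: t = 7/27, s = 4/27 — both in [0, 1], so the segments cross. Intersection point: (-26/27, -7/27).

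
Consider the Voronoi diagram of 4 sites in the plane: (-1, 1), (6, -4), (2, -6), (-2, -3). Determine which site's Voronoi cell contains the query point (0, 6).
Nearest site = (-1, 1)

The Voronoi cell of site s contains exactly those query points closer to s than to any other site. Compute squared distances from q = (0, 6) to each site:
  (-1 − 0)² + (1 − 6)² = 26
  (-2 − 0)² + (-3 − 6)² = 85
  (6 − 0)² + (-4 − 6)² = 136
  (2 − 0)² + (-6 − 6)² = 148
Minimum is attained by (-1, 1), so q lies in its Voronoi cell.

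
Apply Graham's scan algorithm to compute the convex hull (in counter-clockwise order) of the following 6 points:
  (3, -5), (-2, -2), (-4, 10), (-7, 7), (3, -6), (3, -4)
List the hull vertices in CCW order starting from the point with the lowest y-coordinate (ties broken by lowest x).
Hull (CCW) = [(3, -6), (3, -4), (-4, 10), (-7, 7), (-2, -2)]

Graham scan procedure:
  1. Find the pivot p₀ = point with lowest y (tie → lowest x): (3, -6).
  2. Sort the remaining points by polar angle around p₀.
  3. Walk through sorted points, maintaining a stack; pop the top while the last three entries make a non-left turn (cross product ≤ 0).
  4. Final stack is the convex hull in CCW order: (3, -6), (3, -4), (-4, 10), (-7, 7), (-2, -2).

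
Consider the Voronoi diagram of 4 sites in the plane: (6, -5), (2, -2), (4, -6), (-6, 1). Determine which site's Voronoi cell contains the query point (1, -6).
Nearest site = (4, -6)

The Voronoi cell of site s contains exactly those query points closer to s than to any other site. Compute squared distances from q = (1, -6) to each site:
  (4 − 1)² + (-6 − -6)² = 9
  (2 − 1)² + (-2 − -6)² = 17
  (6 − 1)² + (-5 − -6)² = 26
  (-6 − 1)² + (1 − -6)² = 98
Minimum is attained by (4, -6), so q lies in its Voronoi cell.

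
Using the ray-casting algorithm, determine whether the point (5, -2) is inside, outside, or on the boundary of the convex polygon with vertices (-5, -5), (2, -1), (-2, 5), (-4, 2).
The point (5, -2) lies strictly outside the polygon

Cast a horizontal ray to the right from the query point and count how many polygon edges it crosses (each edge strictly once or zero times, handled with the usual half-open convention). 
Parity of crossings → even ⇒ outside.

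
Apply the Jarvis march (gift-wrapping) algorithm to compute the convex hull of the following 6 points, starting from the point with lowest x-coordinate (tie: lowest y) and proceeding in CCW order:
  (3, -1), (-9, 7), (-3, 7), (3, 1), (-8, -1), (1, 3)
Hull (CCW) = [(-9, 7), (-8, -1), (3, -1), (3, 1), (-3, 7)]

Jarvis march: at each step, from the current hull vertex p, select the next vertex q as the point such that every other point lies strictly to the left of (or on) the directed line p → q. (Equivalently: for every other point r, the cross product (q − p) × (r − p) ≥ 0.)
Starting point (lowest x, tie lowest y): (-9, 7). Wrap until returning to start. Resulting hull: (-9, 7), (-8, -1), (3, -1), (3, 1), (-3, 7).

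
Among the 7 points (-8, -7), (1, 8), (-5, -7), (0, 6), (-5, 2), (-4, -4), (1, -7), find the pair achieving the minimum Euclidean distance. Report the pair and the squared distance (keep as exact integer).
Pair = ((1, 8), (0, 6)); squared distance = 5

Compute all C(7, 2) = 21 pairwise squared distances (x_i − x_j)² + (y_i − y_j)². The minimum is 5, attained by the pair ((1, 8), (0, 6)).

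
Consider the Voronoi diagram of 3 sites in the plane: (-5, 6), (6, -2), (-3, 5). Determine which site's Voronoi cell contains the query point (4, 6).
Nearest site = (-3, 5)

The Voronoi cell of site s contains exactly those query points closer to s than to any other site. Compute squared distances from q = (4, 6) to each site:
  (-3 − 4)² + (5 − 6)² = 50
  (6 − 4)² + (-2 − 6)² = 68
  (-5 − 4)² + (6 − 6)² = 81
Minimum is attained by (-3, 5), so q lies in its Voronoi cell.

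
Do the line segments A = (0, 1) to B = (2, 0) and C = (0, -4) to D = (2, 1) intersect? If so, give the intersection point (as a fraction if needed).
Yes; intersection at (5/3, 1/6) (t = 5/6 on AB, s = 5/6 on CD)

Parametrize AB as A + t(B − A) = (0 + 2 t, 1 + -1 t) and CD as C + s(D − C) = (0 + 2 s, -4 + 5 s). Solve the linear system for (t, s). Determinant = -12 ≠ 0, so a unique intersection of the containing lines exists. Solution: t = 5/6, s = 5/6 — both in [0, 1], so the segments cross. Intersection point: (5/3, 1/6).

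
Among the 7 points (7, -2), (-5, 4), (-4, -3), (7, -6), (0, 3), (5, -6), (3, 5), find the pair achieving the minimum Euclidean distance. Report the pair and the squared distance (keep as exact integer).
Pair = ((7, -6), (5, -6)); squared distance = 4

Compute all C(7, 2) = 21 pairwise squared distances (x_i − x_j)² + (y_i − y_j)². The minimum is 4, attained by the pair ((7, -6), (5, -6)).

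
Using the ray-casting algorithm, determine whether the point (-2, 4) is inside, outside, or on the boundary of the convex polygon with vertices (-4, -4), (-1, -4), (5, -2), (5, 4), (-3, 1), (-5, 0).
The point (-2, 4) lies strictly outside the polygon

Cast a horizontal ray to the right from the query point and count how many polygon edges it crosses (each edge strictly once or zero times, handled with the usual half-open convention). 
Parity of crossings → even ⇒ outside.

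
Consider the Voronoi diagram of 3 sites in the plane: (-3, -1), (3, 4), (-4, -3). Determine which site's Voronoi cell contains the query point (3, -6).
Nearest site = (-4, -3)

The Voronoi cell of site s contains exactly those query points closer to s than to any other site. Compute squared distances from q = (3, -6) to each site:
  (-4 − 3)² + (-3 − -6)² = 58
  (-3 − 3)² + (-1 − -6)² = 61
  (3 − 3)² + (4 − -6)² = 100
Minimum is attained by (-4, -3), so q lies in its Voronoi cell.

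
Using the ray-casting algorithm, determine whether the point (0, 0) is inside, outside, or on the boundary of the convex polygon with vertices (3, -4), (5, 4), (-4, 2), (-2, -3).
The point (0, 0) lies strictly inside the polygon

Cast a horizontal ray to the right from the query point and count how many polygon edges it crosses (each edge strictly once or zero times, handled with the usual half-open convention). 
Parity of crossings → odd ⇒ inside.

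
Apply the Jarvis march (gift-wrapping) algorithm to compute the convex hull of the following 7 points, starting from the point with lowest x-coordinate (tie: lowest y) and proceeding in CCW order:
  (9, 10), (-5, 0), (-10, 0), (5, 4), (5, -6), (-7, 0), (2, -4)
Hull (CCW) = [(-10, 0), (5, -6), (9, 10)]

Jarvis march: at each step, from the current hull vertex p, select the next vertex q as the point such that every other point lies strictly to the left of (or on) the directed line p → q. (Equivalently: for every other point r, the cross product (q − p) × (r − p) ≥ 0.)
Starting point (lowest x, tie lowest y): (-10, 0). Wrap until returning to start. Resulting hull: (-10, 0), (5, -6), (9, 10).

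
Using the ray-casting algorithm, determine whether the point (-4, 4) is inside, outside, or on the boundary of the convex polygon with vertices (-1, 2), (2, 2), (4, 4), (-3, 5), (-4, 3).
The point (-4, 4) lies strictly outside the polygon

Cast a horizontal ray to the right from the query point and count how many polygon edges it crosses (each edge strictly once or zero times, handled with the usual half-open convention). 
Parity of crossings → even ⇒ outside.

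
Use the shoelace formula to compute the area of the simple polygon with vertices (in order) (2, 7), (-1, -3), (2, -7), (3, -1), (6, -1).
Area = 40

Shoelace formula: Area = (1/2) |Σ_i (x_i · y_{i+1} − x_{i+1} · y_i)| (indices mod n). Compute each cross term:
  (2)(-3) − (-1)(7) = 1
  (-1)(-7) − (2)(-3) = 13
  (2)(-1) − (3)(-7) = 19
  (3)(-1) − (6)(-1) = 3
  (6)(7) − (2)(-1) = 44
Sum = 80, so (signed) Area = 80/2 = 40, |Area| = 40.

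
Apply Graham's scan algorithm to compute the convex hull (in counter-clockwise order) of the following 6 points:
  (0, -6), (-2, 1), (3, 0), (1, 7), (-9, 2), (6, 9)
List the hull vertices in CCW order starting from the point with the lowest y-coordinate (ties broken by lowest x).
Hull (CCW) = [(0, -6), (3, 0), (6, 9), (1, 7), (-9, 2)]

Graham scan procedure:
  1. Find the pivot p₀ = point with lowest y (tie → lowest x): (0, -6).
  2. Sort the remaining points by polar angle around p₀.
  3. Walk through sorted points, maintaining a stack; pop the top while the last three entries make a non-left turn (cross product ≤ 0).
  4. Final stack is the convex hull in CCW order: (0, -6), (3, 0), (6, 9), (1, 7), (-9, 2).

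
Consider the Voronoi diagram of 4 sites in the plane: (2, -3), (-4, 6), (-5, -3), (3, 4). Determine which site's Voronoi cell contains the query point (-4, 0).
Nearest site = (-5, -3)

The Voronoi cell of site s contains exactly those query points closer to s than to any other site. Compute squared distances from q = (-4, 0) to each site:
  (-5 − -4)² + (-3 − 0)² = 10
  (-4 − -4)² + (6 − 0)² = 36
  (2 − -4)² + (-3 − 0)² = 45
  (3 − -4)² + (4 − 0)² = 65
Minimum is attained by (-5, -3), so q lies in its Voronoi cell.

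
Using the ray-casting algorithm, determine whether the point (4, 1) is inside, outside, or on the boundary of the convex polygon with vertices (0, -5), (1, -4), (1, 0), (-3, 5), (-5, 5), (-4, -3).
The point (4, 1) lies strictly outside the polygon

Cast a horizontal ray to the right from the query point and count how many polygon edges it crosses (each edge strictly once or zero times, handled with the usual half-open convention). 
Parity of crossings → even ⇒ outside.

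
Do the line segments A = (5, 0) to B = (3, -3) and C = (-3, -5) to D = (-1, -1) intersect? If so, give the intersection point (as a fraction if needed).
No (intersection of containing lines falls outside at least one segment)

Parametrize and solve: t = 11, s = -7. At least one of these is outside [0, 1], so the segments do not intersect.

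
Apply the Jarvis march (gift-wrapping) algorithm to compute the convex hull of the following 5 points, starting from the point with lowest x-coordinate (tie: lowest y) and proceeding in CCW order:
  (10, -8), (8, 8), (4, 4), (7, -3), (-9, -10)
Hull (CCW) = [(-9, -10), (10, -8), (8, 8), (4, 4)]

Jarvis march: at each step, from the current hull vertex p, select the next vertex q as the point such that every other point lies strictly to the left of (or on) the directed line p → q. (Equivalently: for every other point r, the cross product (q − p) × (r − p) ≥ 0.)
Starting point (lowest x, tie lowest y): (-9, -10). Wrap until returning to start. Resulting hull: (-9, -10), (10, -8), (8, 8), (4, 4).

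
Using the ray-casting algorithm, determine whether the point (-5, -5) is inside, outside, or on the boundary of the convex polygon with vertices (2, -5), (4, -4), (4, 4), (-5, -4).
The point (-5, -5) lies strictly outside the polygon

Cast a horizontal ray to the right from the query point and count how many polygon edges it crosses (each edge strictly once or zero times, handled with the usual half-open convention). 
Parity of crossings → even ⇒ outside.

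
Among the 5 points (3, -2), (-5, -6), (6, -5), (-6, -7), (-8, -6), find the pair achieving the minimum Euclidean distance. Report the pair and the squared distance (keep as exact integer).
Pair = ((-5, -6), (-6, -7)); squared distance = 2

Compute all C(5, 2) = 10 pairwise squared distances (x_i − x_j)² + (y_i − y_j)². The minimum is 2, attained by the pair ((-5, -6), (-6, -7)).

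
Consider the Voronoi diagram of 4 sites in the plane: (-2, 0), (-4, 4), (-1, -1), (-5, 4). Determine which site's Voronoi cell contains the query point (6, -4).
Nearest site = (-1, -1)

The Voronoi cell of site s contains exactly those query points closer to s than to any other site. Compute squared distances from q = (6, -4) to each site:
  (-1 − 6)² + (-1 − -4)² = 58
  (-2 − 6)² + (0 − -4)² = 80
  (-4 − 6)² + (4 − -4)² = 164
  (-5 − 6)² + (4 − -4)² = 185
Minimum is attained by (-1, -1), so q lies in its Voronoi cell.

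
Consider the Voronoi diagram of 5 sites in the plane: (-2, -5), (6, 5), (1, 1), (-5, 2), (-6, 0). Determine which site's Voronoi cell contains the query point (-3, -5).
Nearest site = (-2, -5)

The Voronoi cell of site s contains exactly those query points closer to s than to any other site. Compute squared distances from q = (-3, -5) to each site:
  (-2 − -3)² + (-5 − -5)² = 1
  (-6 − -3)² + (0 − -5)² = 34
  (1 − -3)² + (1 − -5)² = 52
  (-5 − -3)² + (2 − -5)² = 53
  (6 − -3)² + (5 − -5)² = 181
Minimum is attained by (-2, -5), so q lies in its Voronoi cell.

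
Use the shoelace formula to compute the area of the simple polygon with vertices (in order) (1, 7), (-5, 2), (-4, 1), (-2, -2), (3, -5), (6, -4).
Area = 65

Shoelace formula: Area = (1/2) |Σ_i (x_i · y_{i+1} − x_{i+1} · y_i)| (indices mod n). Compute each cross term:
  (1)(2) − (-5)(7) = 37
  (-5)(1) − (-4)(2) = 3
  (-4)(-2) − (-2)(1) = 10
  (-2)(-5) − (3)(-2) = 16
  (3)(-4) − (6)(-5) = 18
  (6)(7) − (1)(-4) = 46
Sum = 130, so (signed) Area = 130/2 = 65, |Area| = 65.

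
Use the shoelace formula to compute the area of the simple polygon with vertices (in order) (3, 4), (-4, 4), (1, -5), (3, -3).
Area = 77/2

Shoelace formula: Area = (1/2) |Σ_i (x_i · y_{i+1} − x_{i+1} · y_i)| (indices mod n). Compute each cross term:
  (3)(4) − (-4)(4) = 28
  (-4)(-5) − (1)(4) = 16
  (1)(-3) − (3)(-5) = 12
  (3)(4) − (3)(-3) = 21
Sum = 77, so (signed) Area = 77/2 = 77/2, |Area| = 77/2.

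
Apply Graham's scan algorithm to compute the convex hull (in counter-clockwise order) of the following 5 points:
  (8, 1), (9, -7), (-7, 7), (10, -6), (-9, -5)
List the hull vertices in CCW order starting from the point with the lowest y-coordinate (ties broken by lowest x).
Hull (CCW) = [(9, -7), (10, -6), (8, 1), (-7, 7), (-9, -5)]

Graham scan procedure:
  1. Find the pivot p₀ = point with lowest y (tie → lowest x): (9, -7).
  2. Sort the remaining points by polar angle around p₀.
  3. Walk through sorted points, maintaining a stack; pop the top while the last three entries make a non-left turn (cross product ≤ 0).
  4. Final stack is the convex hull in CCW order: (9, -7), (10, -6), (8, 1), (-7, 7), (-9, -5).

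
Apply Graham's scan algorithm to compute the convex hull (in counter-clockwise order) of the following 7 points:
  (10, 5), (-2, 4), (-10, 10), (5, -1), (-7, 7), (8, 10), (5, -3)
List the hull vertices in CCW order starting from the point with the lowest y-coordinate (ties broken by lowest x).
Hull (CCW) = [(5, -3), (10, 5), (8, 10), (-10, 10), (-7, 7)]

Graham scan procedure:
  1. Find the pivot p₀ = point with lowest y (tie → lowest x): (5, -3).
  2. Sort the remaining points by polar angle around p₀.
  3. Walk through sorted points, maintaining a stack; pop the top while the last three entries make a non-left turn (cross product ≤ 0).
  4. Final stack is the convex hull in CCW order: (5, -3), (10, 5), (8, 10), (-10, 10), (-7, 7).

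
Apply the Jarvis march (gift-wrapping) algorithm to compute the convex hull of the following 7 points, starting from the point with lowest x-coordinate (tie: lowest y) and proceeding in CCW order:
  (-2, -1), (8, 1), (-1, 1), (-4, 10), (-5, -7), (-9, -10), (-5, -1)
Hull (CCW) = [(-9, -10), (8, 1), (-4, 10)]

Jarvis march: at each step, from the current hull vertex p, select the next vertex q as the point such that every other point lies strictly to the left of (or on) the directed line p → q. (Equivalently: for every other point r, the cross product (q − p) × (r − p) ≥ 0.)
Starting point (lowest x, tie lowest y): (-9, -10). Wrap until returning to start. Resulting hull: (-9, -10), (8, 1), (-4, 10).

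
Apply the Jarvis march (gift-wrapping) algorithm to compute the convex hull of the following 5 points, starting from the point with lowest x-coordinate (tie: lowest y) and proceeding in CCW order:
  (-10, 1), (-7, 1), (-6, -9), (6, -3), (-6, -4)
Hull (CCW) = [(-10, 1), (-6, -9), (6, -3), (-7, 1)]

Jarvis march: at each step, from the current hull vertex p, select the next vertex q as the point such that every other point lies strictly to the left of (or on) the directed line p → q. (Equivalently: for every other point r, the cross product (q − p) × (r − p) ≥ 0.)
Starting point (lowest x, tie lowest y): (-10, 1). Wrap until returning to start. Resulting hull: (-10, 1), (-6, -9), (6, -3), (-7, 1).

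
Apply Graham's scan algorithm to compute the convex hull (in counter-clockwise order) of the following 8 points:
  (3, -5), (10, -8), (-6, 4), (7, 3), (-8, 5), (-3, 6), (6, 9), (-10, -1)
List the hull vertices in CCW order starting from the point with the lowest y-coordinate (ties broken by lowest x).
Hull (CCW) = [(10, -8), (6, 9), (-8, 5), (-10, -1)]

Graham scan procedure:
  1. Find the pivot p₀ = point with lowest y (tie → lowest x): (10, -8).
  2. Sort the remaining points by polar angle around p₀.
  3. Walk through sorted points, maintaining a stack; pop the top while the last three entries make a non-left turn (cross product ≤ 0).
  4. Final stack is the convex hull in CCW order: (10, -8), (6, 9), (-8, 5), (-10, -1).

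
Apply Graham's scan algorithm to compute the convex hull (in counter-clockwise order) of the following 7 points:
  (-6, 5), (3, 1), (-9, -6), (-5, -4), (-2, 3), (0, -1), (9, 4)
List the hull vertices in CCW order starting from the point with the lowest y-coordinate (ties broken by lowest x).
Hull (CCW) = [(-9, -6), (-5, -4), (9, 4), (-6, 5)]

Graham scan procedure:
  1. Find the pivot p₀ = point with lowest y (tie → lowest x): (-9, -6).
  2. Sort the remaining points by polar angle around p₀.
  3. Walk through sorted points, maintaining a stack; pop the top while the last three entries make a non-left turn (cross product ≤ 0).
  4. Final stack is the convex hull in CCW order: (-9, -6), (-5, -4), (9, 4), (-6, 5).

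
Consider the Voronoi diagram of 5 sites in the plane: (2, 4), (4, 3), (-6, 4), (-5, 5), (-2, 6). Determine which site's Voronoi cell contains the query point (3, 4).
Nearest site = (2, 4)

The Voronoi cell of site s contains exactly those query points closer to s than to any other site. Compute squared distances from q = (3, 4) to each site:
  (2 − 3)² + (4 − 4)² = 1
  (4 − 3)² + (3 − 4)² = 2
  (-2 − 3)² + (6 − 4)² = 29
  (-5 − 3)² + (5 − 4)² = 65
  (-6 − 3)² + (4 − 4)² = 81
Minimum is attained by (2, 4), so q lies in its Voronoi cell.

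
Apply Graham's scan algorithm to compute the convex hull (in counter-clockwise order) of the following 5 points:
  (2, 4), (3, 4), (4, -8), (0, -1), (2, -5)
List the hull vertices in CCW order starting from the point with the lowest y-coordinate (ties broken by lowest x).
Hull (CCW) = [(4, -8), (3, 4), (2, 4), (0, -1), (2, -5)]

Graham scan procedure:
  1. Find the pivot p₀ = point with lowest y (tie → lowest x): (4, -8).
  2. Sort the remaining points by polar angle around p₀.
  3. Walk through sorted points, maintaining a stack; pop the top while the last three entries make a non-left turn (cross product ≤ 0).
  4. Final stack is the convex hull in CCW order: (4, -8), (3, 4), (2, 4), (0, -1), (2, -5).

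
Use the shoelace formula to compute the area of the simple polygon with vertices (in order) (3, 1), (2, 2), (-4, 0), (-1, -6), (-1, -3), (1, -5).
Area = 57/2

Shoelace formula: Area = (1/2) |Σ_i (x_i · y_{i+1} − x_{i+1} · y_i)| (indices mod n). Compute each cross term:
  (3)(2) − (2)(1) = 4
  (2)(0) − (-4)(2) = 8
  (-4)(-6) − (-1)(0) = 24
  (-1)(-3) − (-1)(-6) = -3
  (-1)(-5) − (1)(-3) = 8
  (1)(1) − (3)(-5) = 16
Sum = 57, so (signed) Area = 57/2 = 57/2, |Area| = 57/2.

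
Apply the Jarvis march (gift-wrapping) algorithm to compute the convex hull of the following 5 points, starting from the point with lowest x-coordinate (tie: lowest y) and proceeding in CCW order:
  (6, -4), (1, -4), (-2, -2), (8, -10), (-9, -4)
Hull (CCW) = [(-9, -4), (8, -10), (6, -4), (-2, -2)]

Jarvis march: at each step, from the current hull vertex p, select the next vertex q as the point such that every other point lies strictly to the left of (or on) the directed line p → q. (Equivalently: for every other point r, the cross product (q − p) × (r − p) ≥ 0.)
Starting point (lowest x, tie lowest y): (-9, -4). Wrap until returning to start. Resulting hull: (-9, -4), (8, -10), (6, -4), (-2, -2).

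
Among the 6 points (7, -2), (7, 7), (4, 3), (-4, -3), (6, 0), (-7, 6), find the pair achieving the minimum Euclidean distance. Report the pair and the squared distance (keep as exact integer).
Pair = ((7, -2), (6, 0)); squared distance = 5

Compute all C(6, 2) = 15 pairwise squared distances (x_i − x_j)² + (y_i − y_j)². The minimum is 5, attained by the pair ((7, -2), (6, 0)).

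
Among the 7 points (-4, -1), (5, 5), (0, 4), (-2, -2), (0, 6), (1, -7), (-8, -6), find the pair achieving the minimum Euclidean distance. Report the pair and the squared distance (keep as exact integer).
Pair = ((0, 4), (0, 6)); squared distance = 4

Compute all C(7, 2) = 21 pairwise squared distances (x_i − x_j)² + (y_i − y_j)². The minimum is 4, attained by the pair ((0, 4), (0, 6)).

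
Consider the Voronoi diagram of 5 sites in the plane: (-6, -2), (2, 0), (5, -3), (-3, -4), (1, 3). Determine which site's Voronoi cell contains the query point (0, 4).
Nearest site = (1, 3)

The Voronoi cell of site s contains exactly those query points closer to s than to any other site. Compute squared distances from q = (0, 4) to each site:
  (1 − 0)² + (3 − 4)² = 2
  (2 − 0)² + (0 − 4)² = 20
  (-6 − 0)² + (-2 − 4)² = 72
  (-3 − 0)² + (-4 − 4)² = 73
  (5 − 0)² + (-3 − 4)² = 74
Minimum is attained by (1, 3), so q lies in its Voronoi cell.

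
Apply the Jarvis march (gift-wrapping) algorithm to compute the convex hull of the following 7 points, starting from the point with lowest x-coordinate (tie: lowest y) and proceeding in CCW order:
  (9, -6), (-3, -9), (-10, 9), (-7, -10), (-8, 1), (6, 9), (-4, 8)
Hull (CCW) = [(-10, 9), (-7, -10), (9, -6), (6, 9)]

Jarvis march: at each step, from the current hull vertex p, select the next vertex q as the point such that every other point lies strictly to the left of (or on) the directed line p → q. (Equivalently: for every other point r, the cross product (q − p) × (r − p) ≥ 0.)
Starting point (lowest x, tie lowest y): (-10, 9). Wrap until returning to start. Resulting hull: (-10, 9), (-7, -10), (9, -6), (6, 9).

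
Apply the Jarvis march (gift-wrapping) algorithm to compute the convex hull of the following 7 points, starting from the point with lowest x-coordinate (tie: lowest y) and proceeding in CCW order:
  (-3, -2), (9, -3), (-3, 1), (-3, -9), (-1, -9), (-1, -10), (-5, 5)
Hull (CCW) = [(-5, 5), (-3, -9), (-1, -10), (9, -3)]

Jarvis march: at each step, from the current hull vertex p, select the next vertex q as the point such that every other point lies strictly to the left of (or on) the directed line p → q. (Equivalently: for every other point r, the cross product (q − p) × (r − p) ≥ 0.)
Starting point (lowest x, tie lowest y): (-5, 5). Wrap until returning to start. Resulting hull: (-5, 5), (-3, -9), (-1, -10), (9, -3).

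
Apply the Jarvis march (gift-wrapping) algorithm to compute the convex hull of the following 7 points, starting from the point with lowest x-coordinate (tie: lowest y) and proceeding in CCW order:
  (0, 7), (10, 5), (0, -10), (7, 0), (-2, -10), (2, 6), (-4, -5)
Hull (CCW) = [(-4, -5), (-2, -10), (0, -10), (7, 0), (10, 5), (0, 7)]

Jarvis march: at each step, from the current hull vertex p, select the next vertex q as the point such that every other point lies strictly to the left of (or on) the directed line p → q. (Equivalently: for every other point r, the cross product (q − p) × (r − p) ≥ 0.)
Starting point (lowest x, tie lowest y): (-4, -5). Wrap until returning to start. Resulting hull: (-4, -5), (-2, -10), (0, -10), (7, 0), (10, 5), (0, 7).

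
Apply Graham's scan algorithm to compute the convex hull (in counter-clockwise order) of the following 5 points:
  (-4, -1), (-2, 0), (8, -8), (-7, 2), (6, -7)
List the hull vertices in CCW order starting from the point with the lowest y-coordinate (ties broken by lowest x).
Hull (CCW) = [(8, -8), (-2, 0), (-7, 2), (-4, -1), (6, -7)]

Graham scan procedure:
  1. Find the pivot p₀ = point with lowest y (tie → lowest x): (8, -8).
  2. Sort the remaining points by polar angle around p₀.
  3. Walk through sorted points, maintaining a stack; pop the top while the last three entries make a non-left turn (cross product ≤ 0).
  4. Final stack is the convex hull in CCW order: (8, -8), (-2, 0), (-7, 2), (-4, -1), (6, -7).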